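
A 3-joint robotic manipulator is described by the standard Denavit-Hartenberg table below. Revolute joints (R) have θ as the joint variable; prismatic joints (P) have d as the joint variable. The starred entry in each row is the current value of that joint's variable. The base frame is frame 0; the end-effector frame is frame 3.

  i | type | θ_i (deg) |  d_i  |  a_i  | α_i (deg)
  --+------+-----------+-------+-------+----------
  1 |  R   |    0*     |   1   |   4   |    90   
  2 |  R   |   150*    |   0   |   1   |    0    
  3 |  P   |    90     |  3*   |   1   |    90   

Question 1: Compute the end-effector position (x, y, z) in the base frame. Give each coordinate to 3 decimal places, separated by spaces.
2.634 -3.000 0.634

after link 1: o_1 = (4.0000, 0.0000, 1.0000)
after link 2: o_2 = (3.1340, 0.0000, 1.5000)
after link 3: o_3 = (2.6340, -3.0000, 0.6340)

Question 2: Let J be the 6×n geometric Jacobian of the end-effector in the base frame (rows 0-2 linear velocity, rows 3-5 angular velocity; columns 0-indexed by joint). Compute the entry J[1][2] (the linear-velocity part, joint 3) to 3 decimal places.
-1.000

prismatic axis z_2 = (0.0000,-1.0000,0.0000)
J_v[:, 2] = z_2; J_ω[:, 2] = (0,0,0)
entry J[1][2] = -1.0000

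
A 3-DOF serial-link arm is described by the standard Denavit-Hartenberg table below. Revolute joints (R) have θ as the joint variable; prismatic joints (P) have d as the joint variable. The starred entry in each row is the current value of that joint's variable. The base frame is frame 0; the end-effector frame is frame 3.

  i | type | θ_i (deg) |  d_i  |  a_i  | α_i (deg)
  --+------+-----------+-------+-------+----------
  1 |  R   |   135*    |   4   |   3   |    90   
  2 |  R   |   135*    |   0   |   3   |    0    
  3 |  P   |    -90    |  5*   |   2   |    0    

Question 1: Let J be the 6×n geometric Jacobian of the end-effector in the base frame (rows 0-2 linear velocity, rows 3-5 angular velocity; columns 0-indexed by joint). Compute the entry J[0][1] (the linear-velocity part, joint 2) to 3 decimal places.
axis z_1 = (0.7071,0.7071,0.0000); lever o_n−o_1 = (4.0355,3.0355,3.5355)
cross product → J_v[:, 1] = (2.5000,-2.5000,-0.7071)
J_ω[:, 1] = z_1
entry J[0][1] = 2.5000

2.500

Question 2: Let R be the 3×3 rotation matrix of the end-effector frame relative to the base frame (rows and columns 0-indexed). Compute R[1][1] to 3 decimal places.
-0.500

End-effector y-axis (col 1 of R) = (0.5000,-0.5000,0.7071)
R[1][1] = -0.5000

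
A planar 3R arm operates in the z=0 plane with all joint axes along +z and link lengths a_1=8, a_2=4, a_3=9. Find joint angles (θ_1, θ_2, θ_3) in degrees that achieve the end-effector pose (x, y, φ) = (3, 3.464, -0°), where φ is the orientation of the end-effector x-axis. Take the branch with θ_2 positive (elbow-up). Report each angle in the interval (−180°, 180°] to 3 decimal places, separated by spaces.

120.001 120.001 119.999

wrist centre = target − a_3·(cos φ, sin φ) = (-6.0000, 3.4640)
cos θ_2 = (47.9993−8²−4²)/(2·8·4) = -0.5000; θ_2 = 120.0007° (elbow-up)
β = atan2(3.4640,-6.0000) = 150.0007°; ψ = atan2(3.4641,6.0000) = 30.0000°
θ_1 = β − ψ = 120.0007°
θ_3 = φ − θ_1 − θ_2 = 119.9985° (wrapped to (-180°,180°])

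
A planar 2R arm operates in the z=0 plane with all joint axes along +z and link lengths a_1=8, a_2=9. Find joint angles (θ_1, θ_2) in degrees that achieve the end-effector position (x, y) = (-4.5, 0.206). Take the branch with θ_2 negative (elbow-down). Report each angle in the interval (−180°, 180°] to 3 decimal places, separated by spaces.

-95.239 -150.000

cos θ_2 = (20.2924−8²−9²)/(2·8·9) = -0.8660; θ_2 = -149.9999° (elbow-down)
β = atan2(0.2060,-4.5000) = 177.3790°; ψ = atan2(-4.5000,0.2058) = -87.3818°
θ_1 = β − ψ = 264.7607°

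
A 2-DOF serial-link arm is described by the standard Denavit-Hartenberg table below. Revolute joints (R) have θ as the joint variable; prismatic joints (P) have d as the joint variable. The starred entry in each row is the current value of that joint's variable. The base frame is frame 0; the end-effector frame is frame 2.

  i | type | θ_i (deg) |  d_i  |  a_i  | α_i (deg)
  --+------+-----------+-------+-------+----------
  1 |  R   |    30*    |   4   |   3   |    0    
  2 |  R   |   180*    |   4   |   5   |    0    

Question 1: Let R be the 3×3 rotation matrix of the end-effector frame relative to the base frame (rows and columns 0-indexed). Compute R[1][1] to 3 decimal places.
End-effector y-axis (col 1 of R) = (0.5000,-0.8660,0.0000)
R[1][1] = -0.8660

-0.866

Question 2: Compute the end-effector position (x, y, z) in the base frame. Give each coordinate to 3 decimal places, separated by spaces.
-1.732 -1.000 8.000

after link 1: o_1 = (2.5981, 1.5000, 4.0000)
after link 2: o_2 = (-1.7321, -1.0000, 8.0000)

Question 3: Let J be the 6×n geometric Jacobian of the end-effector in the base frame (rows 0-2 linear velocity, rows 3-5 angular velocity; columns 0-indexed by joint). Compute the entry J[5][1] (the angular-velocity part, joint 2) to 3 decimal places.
1.000

axis z_1 = (0.0000,0.0000,1.0000); lever o_n−o_1 = (-4.3301,-2.5000,4.0000)
cross product → J_v[:, 1] = (2.5000,-4.3301,0.0000)
J_ω[:, 1] = z_1
entry J[5][1] = 1.0000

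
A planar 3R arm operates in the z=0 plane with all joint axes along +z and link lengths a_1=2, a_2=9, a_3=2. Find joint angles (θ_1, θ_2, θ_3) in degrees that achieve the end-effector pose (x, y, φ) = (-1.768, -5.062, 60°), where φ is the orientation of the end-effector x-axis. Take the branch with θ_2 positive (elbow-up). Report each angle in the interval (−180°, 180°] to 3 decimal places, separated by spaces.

105.659 150.007 164.334

wrist centre = target − a_3·(cos φ, sin φ) = (-2.7680, -6.7941)
cos θ_2 = (53.8210−2²−9²)/(2·2·9) = -0.8661; θ_2 = 150.0068° (elbow-up)
β = atan2(-6.7941,-2.7680) = -112.1667°; ψ = atan2(4.4991,-5.7948) = 142.1741°
θ_1 = β − ψ = -254.3408°
θ_3 = φ − θ_1 − θ_2 = 164.3340° (wrapped to (-180°,180°])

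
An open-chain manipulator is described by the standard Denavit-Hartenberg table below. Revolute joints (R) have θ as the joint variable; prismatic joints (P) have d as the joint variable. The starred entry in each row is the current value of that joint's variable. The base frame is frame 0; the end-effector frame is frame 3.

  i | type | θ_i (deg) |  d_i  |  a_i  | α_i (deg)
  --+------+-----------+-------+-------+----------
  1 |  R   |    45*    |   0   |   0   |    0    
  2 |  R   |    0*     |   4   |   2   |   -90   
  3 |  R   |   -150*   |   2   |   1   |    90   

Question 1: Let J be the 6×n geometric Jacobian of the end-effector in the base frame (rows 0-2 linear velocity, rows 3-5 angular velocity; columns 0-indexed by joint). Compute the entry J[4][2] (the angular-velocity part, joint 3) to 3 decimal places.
0.707

axis z_2 = (-0.7071,0.7071,0.0000); lever o_n−o_2 = (-2.0266,0.8018,0.5000)
cross product → J_v[:, 2] = (0.3536,0.3536,0.8660)
J_ω[:, 2] = z_2
entry J[4][2] = 0.7071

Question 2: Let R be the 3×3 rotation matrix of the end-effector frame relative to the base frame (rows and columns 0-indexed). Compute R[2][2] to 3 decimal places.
End-effector z-axis (col 2 of R) = (-0.3536,-0.3536,-0.8660)
R[2][2] = -0.8660

-0.866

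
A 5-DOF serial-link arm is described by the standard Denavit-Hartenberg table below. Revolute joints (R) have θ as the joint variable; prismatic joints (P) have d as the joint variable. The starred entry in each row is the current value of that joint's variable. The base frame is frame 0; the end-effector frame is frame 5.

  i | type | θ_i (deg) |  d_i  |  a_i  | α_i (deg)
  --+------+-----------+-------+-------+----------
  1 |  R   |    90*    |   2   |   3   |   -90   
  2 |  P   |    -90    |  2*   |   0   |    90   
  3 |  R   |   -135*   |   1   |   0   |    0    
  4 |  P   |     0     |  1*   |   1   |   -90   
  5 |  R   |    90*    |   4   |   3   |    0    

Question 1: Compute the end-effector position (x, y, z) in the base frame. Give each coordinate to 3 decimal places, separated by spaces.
1.536 4.000 4.121

after link 1: o_1 = (0.0000, 3.0000, 2.0000)
after link 2: o_2 = (-2.0000, 3.0000, 2.0000)
after link 3: o_3 = (-2.0000, 2.0000, 2.0000)
after link 4: o_4 = (-1.2929, 1.0000, 1.2929)
after link 5: o_5 = (1.5355, 4.0000, 4.1213)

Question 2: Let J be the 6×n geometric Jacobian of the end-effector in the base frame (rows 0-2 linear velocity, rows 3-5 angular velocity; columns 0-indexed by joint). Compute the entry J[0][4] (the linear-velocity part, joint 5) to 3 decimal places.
-2.121

axis z_4 = (0.7071,-0.0000,0.7071); lever o_n−o_4 = (2.8284,3.0000,2.8284)
cross product → J_v[:, 4] = (-2.1213,0.0000,2.1213)
J_ω[:, 4] = z_4
entry J[0][4] = -2.1213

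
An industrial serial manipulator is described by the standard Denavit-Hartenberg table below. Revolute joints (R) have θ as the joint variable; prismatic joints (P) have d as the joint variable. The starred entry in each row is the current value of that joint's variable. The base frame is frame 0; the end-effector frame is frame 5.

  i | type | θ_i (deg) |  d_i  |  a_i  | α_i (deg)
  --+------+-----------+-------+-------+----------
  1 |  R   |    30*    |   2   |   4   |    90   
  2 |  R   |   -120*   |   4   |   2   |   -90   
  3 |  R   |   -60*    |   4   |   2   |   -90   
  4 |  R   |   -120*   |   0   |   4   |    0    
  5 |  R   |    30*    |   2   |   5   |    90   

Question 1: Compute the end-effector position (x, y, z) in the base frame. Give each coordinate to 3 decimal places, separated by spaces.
after link 1: o_1 = (3.4641, 2.0000, 2.0000)
after link 2: o_2 = (4.5981, -1.9641, 0.2679)
after link 3: o_3 = (8.0311, -1.9821, -2.5981)
after link 4: o_4 = (10.1962, 1.2679, -3.4641)
after link 5: o_5 = (12.6962, 3.8660, -7.4641)

12.696 3.866 -7.464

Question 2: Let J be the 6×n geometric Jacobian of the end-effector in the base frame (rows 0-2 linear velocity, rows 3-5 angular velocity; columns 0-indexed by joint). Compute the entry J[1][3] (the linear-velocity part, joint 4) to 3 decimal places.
axis z_3 = (-0.6250,0.2165,-0.7500); lever o_n−o_3 = (4.6651,5.8481,-4.8660)
cross product → J_v[:, 3] = (3.3325,-6.5401,-4.6651)
J_ω[:, 3] = z_3
entry J[1][3] = -6.5401

-6.540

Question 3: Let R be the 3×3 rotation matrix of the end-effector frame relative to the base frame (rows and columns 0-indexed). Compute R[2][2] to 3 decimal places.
End-effector z-axis (col 2 of R) = (-0.2165,0.8750,0.4330)
R[2][2] = 0.4330

0.433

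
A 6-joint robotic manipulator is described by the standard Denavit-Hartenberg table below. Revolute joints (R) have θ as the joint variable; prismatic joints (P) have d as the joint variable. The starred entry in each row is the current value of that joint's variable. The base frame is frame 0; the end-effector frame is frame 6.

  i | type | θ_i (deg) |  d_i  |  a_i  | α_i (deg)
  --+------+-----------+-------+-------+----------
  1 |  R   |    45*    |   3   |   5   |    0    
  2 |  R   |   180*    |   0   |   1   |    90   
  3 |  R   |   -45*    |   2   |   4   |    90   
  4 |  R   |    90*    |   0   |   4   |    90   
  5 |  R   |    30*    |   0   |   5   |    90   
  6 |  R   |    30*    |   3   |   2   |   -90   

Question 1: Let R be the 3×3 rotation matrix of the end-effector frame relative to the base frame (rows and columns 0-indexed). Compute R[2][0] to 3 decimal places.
-0.660

End-effector x-axis (col 0 of R) = (-0.5638,0.4968,-0.6597)
R[2][0] = -0.6597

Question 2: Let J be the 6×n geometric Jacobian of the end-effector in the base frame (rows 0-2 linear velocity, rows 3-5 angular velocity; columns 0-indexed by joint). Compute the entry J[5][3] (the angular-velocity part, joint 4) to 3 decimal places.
axis z_3 = (0.5000,0.5000,-0.7071); lever o_n−o_3 = (-8.1276,7.8956,-1.2501)
cross product → J_v[:, 3] = (4.9580,6.3722,8.0116)
J_ω[:, 3] = z_3
entry J[5][3] = -0.7071

-0.707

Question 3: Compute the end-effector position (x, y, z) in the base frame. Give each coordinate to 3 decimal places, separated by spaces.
after link 1: o_1 = (3.5355, 3.5355, 3.0000)
after link 2: o_2 = (2.8284, 2.8284, 3.0000)
after link 3: o_3 = (-0.5858, 2.2426, 0.1716)
after link 4: o_4 = (-3.4142, 5.0711, 0.1716)
after link 5: o_5 = (-5.2261, 9.3829, -1.5962)
after link 6: o_6 = (-8.7134, 10.1382, -1.0786)

-8.713 10.138 -1.079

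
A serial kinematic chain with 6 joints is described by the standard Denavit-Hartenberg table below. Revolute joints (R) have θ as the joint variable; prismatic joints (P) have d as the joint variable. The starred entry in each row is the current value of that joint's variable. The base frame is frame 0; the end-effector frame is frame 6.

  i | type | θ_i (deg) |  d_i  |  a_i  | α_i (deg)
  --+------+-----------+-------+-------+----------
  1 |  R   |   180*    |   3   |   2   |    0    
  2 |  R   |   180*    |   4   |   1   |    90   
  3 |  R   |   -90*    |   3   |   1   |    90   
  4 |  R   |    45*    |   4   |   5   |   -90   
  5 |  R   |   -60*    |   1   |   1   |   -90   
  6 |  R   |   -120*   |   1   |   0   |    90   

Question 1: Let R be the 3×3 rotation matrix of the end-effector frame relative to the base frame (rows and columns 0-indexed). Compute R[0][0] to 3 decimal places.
0.433

End-effector x-axis (col 0 of R) = (0.4330,-0.4356,0.7891)
R[0][0] = 0.4330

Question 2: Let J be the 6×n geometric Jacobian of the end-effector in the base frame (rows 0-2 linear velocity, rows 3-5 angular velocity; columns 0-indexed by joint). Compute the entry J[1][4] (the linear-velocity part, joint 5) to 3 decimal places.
-0.259

axis z_4 = (-0.0000,-0.7071,0.7071); lever o_n−o_4 = (-0.3660,-1.6730,-0.2588)
cross product → J_v[:, 4] = (1.3660,-0.2588,-0.2588)
J_ω[:, 4] = z_4
entry J[1][4] = -0.2588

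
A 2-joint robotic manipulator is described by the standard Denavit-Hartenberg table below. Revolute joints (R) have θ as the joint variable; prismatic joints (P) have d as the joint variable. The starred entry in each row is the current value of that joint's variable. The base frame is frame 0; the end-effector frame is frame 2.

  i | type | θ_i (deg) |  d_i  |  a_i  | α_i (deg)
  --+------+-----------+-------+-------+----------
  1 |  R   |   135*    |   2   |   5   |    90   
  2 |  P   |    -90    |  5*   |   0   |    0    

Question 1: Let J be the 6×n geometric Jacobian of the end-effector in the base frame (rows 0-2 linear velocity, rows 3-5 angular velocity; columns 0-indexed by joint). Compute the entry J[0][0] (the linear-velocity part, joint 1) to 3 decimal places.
-7.071

axis z_0 = ẑ; lever o_n−o_0 = (0.0000,7.0711,2.0000)
cross product → J_v[:, 0] = (-7.0711,0.0000,0.0000)
J_ω[:, 0] = z_0
entry J[0][0] = -7.0711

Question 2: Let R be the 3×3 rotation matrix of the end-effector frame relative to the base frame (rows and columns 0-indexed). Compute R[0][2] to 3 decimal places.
End-effector z-axis (col 2 of R) = (0.7071,0.7071,0.0000)
R[0][2] = 0.7071

0.707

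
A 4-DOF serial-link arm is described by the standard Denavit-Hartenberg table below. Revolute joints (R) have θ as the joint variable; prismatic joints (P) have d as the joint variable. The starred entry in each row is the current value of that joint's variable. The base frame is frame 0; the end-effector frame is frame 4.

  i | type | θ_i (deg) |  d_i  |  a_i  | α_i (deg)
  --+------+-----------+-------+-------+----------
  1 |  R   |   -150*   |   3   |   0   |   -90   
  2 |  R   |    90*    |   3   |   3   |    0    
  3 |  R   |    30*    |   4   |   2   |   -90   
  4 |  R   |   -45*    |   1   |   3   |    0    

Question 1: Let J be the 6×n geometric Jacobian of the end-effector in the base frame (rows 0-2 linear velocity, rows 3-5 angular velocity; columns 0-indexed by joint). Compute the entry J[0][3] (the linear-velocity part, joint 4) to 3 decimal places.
axis z_3 = (0.7500,0.4330,0.5000); lever o_n−o_3 = (2.7292,-0.8738,-1.3371)
cross product → J_v[:, 3] = (-0.1421,2.3674,-1.8371)
J_ω[:, 3] = z_3
entry J[0][3] = -0.1421

-0.142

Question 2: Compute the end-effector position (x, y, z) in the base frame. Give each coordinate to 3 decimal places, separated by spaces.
after link 1: o_1 = (0.0000, 0.0000, 3.0000)
after link 2: o_2 = (1.5000, -2.5981, 0.0000)
after link 3: o_3 = (4.3660, -5.5622, -1.7321)
after link 4: o_4 = (7.0952, -6.4360, -3.0692)

7.095 -6.436 -3.069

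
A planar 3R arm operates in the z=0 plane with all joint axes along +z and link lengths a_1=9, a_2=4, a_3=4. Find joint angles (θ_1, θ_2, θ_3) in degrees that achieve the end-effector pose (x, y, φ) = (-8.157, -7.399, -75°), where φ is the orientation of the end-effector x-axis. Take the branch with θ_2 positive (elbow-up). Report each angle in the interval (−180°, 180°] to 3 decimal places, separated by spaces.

wrist centre = target − a_3·(cos φ, sin φ) = (-9.1923, -3.5353)
cos θ_2 = (96.9963−9²−4²)/(2·9·4) = -0.0001; θ_2 = 90.0030° (elbow-up)
β = atan2(-3.5353,-9.1923) = -158.9635°; ψ = atan2(4.0000,8.9998) = 23.9630°
θ_1 = β − ψ = -182.9265°
θ_3 = φ − θ_1 − θ_2 = 17.9235° (wrapped to (-180°,180°])

177.073 90.003 17.924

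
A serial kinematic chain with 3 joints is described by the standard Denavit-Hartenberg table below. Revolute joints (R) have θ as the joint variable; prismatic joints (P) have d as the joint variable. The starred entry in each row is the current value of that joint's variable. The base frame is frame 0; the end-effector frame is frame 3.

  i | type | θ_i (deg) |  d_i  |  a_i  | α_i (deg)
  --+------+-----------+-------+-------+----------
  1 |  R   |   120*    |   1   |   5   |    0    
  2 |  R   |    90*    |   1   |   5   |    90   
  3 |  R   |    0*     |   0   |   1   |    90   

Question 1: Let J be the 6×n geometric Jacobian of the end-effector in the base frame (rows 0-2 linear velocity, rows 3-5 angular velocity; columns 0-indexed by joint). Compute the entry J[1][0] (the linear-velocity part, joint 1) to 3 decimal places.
-7.696

axis z_0 = ẑ; lever o_n−o_0 = (-7.6962,1.3301,2.0000)
cross product → J_v[:, 0] = (-1.3301,-7.6962,0.0000)
J_ω[:, 0] = z_0
entry J[1][0] = -7.6962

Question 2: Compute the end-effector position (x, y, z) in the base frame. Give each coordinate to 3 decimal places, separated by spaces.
-7.696 1.330 2.000

after link 1: o_1 = (-2.5000, 4.3301, 1.0000)
after link 2: o_2 = (-6.8301, 1.8301, 2.0000)
after link 3: o_3 = (-7.6962, 1.3301, 2.0000)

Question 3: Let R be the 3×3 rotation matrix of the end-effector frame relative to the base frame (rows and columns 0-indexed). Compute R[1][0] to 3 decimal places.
End-effector x-axis (col 0 of R) = (-0.8660,-0.5000,0.0000)
R[1][0] = -0.5000

-0.500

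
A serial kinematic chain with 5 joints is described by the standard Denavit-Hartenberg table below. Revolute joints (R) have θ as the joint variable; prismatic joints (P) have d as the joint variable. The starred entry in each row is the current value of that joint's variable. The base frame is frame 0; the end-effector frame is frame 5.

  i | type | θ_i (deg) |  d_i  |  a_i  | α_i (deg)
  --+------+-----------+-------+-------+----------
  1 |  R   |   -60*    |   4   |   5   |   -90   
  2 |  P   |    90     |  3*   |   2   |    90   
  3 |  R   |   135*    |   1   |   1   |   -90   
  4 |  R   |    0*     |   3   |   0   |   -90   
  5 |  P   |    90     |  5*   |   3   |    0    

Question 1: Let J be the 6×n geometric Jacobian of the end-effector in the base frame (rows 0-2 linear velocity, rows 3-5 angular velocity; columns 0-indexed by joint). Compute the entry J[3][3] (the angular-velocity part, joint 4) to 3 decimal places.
axis z_3 = (-0.6124,-0.3536,0.7071); lever o_n−o_3 = (-2.5000,4.3301,0.0000)
cross product → J_v[:, 3] = (-3.0619,-1.7678,-3.5355)
J_ω[:, 3] = z_3
entry J[3][3] = -0.6124

-0.612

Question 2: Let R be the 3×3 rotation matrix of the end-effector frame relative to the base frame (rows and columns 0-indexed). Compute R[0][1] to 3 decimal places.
End-effector y-axis (col 1 of R) = (-0.6124,-0.3536,-0.7071)
R[0][1] = -0.6124

-0.612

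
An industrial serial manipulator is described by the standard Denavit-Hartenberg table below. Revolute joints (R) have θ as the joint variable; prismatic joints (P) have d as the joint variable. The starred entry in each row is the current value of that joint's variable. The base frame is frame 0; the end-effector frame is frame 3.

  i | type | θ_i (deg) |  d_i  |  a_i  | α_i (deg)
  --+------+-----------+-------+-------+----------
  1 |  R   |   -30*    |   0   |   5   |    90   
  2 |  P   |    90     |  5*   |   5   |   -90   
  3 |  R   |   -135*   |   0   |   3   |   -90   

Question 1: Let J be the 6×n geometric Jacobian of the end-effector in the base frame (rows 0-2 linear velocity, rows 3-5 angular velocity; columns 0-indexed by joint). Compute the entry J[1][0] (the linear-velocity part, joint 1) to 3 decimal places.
0.769

axis z_0 = ẑ; lever o_n−o_0 = (0.7695,-8.6672,2.8787)
cross product → J_v[:, 0] = (8.6672,0.7695,-0.0000)
J_ω[:, 0] = z_0
entry J[1][0] = 0.7695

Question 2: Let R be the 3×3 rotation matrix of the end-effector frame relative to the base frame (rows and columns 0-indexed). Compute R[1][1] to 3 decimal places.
-0.500

End-effector y-axis (col 1 of R) = (0.8660,-0.5000,-0.0000)
R[1][1] = -0.5000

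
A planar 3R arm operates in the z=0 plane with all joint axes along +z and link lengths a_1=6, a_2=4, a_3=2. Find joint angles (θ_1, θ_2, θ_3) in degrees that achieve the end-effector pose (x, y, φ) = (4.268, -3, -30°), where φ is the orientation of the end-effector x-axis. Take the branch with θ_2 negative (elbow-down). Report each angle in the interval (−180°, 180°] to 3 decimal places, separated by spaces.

wrist centre = target − a_3·(cos φ, sin φ) = (2.5359, -2.0000)
cos θ_2 = (10.4310−6²−4²)/(2·6·4) = -0.8660; θ_2 = -149.9994° (elbow-down)
β = atan2(-2.0000,2.5359) = -38.2614°; ψ = atan2(-2.0000,2.5359) = -38.2622°
θ_1 = β − ψ = 0.0008°
θ_3 = φ − θ_1 − θ_2 = 119.9985° (wrapped to (-180°,180°])

0.001 -149.999 119.999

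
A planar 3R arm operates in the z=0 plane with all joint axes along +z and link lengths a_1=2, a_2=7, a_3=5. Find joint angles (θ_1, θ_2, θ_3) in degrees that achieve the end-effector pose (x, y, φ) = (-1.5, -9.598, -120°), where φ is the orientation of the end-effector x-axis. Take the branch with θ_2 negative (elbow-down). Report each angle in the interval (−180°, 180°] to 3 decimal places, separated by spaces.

wrist centre = target − a_3·(cos φ, sin φ) = (1.0000, -5.2679)
cos θ_2 = (28.7505−2²−7²)/(2·2·7) = -0.8661; θ_2 = -150.0033° (elbow-down)
β = atan2(-5.2679,1.0000) = -79.2514°; ψ = atan2(-3.4997,-4.0624) = -139.2558°
θ_1 = β − ψ = 60.0044°
θ_3 = φ − θ_1 − θ_2 = -30.0011° (wrapped to (-180°,180°])

60.004 -150.003 -30.001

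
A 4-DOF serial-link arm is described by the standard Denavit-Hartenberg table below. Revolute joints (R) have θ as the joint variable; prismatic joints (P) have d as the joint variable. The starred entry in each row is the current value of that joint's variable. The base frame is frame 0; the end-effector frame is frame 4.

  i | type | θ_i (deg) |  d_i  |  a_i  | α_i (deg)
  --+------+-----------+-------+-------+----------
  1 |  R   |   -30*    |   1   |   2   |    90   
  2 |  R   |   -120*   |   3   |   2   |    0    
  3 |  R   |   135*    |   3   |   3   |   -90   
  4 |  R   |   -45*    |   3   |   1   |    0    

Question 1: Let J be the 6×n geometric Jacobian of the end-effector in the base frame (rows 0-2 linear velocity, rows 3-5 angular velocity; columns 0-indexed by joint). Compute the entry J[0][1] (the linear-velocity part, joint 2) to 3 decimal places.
-1.840

axis z_1 = (-0.5000,-0.8660,0.0000); lever o_n−o_1 = (-1.7910,-6.7107,2.1252)
cross product → J_v[:, 1] = (-1.8405,1.0626,1.8043)
J_ω[:, 1] = z_1
entry J[0][1] = -1.8405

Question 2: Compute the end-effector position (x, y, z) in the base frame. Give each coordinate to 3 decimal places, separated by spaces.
after link 1: o_1 = (1.7321, -1.0000, 1.0000)
after link 2: o_2 = (-0.6340, -3.0981, -0.7321)
after link 3: o_3 = (0.3756, -7.1450, 0.0444)
after link 4: o_4 = (-0.0589, -7.7107, 3.1252)

-0.059 -7.711 3.125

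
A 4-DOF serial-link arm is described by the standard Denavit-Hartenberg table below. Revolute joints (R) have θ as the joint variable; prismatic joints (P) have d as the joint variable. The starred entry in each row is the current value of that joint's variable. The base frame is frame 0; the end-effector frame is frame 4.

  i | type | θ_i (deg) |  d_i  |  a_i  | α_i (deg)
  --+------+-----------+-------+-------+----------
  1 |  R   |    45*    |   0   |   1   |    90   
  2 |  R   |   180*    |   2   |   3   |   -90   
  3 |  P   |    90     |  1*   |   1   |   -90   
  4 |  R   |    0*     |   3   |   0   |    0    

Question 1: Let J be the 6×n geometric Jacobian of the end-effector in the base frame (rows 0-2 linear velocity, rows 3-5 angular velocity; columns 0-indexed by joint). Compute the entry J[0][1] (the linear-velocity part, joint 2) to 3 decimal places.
axis z_1 = (0.7071,-0.7071,0.0000); lever o_n−o_1 = (0.7071,-0.7071,-1.0000)
cross product → J_v[:, 1] = (0.7071,0.7071,0.0000)
J_ω[:, 1] = z_1
entry J[0][1] = 0.7071

0.707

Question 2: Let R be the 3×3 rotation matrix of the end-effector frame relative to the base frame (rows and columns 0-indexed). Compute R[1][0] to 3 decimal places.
0.707

End-effector x-axis (col 0 of R) = (-0.7071,0.7071,-0.0000)
R[1][0] = 0.7071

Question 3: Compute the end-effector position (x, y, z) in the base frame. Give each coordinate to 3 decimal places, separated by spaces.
after link 1: o_1 = (0.7071, 0.7071, 0.0000)
after link 2: o_2 = (-0.0000, -2.8284, 0.0000)
after link 3: o_3 = (-0.7071, -2.1213, -1.0000)
after link 4: o_4 = (1.4142, 0.0000, -1.0000)

1.414 0.000 -1.000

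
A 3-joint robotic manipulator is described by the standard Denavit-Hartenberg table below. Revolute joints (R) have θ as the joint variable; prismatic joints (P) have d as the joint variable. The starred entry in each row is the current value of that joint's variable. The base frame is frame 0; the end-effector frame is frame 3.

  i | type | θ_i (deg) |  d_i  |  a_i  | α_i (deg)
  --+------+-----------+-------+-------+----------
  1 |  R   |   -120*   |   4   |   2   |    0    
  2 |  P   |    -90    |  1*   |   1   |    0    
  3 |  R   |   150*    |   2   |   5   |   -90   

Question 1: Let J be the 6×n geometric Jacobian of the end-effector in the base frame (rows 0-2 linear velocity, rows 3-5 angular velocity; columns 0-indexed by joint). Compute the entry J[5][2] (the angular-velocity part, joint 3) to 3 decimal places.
axis z_2 = (0.0000,0.0000,1.0000); lever o_n−o_2 = (2.5000,-4.3301,2.0000)
cross product → J_v[:, 2] = (4.3301,2.5000,-0.0000)
J_ω[:, 2] = z_2
entry J[5][2] = 1.0000

1.000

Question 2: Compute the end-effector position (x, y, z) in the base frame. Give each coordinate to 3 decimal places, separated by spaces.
0.634 -5.562 7.000

after link 1: o_1 = (-1.0000, -1.7321, 4.0000)
after link 2: o_2 = (-1.8660, -1.2321, 5.0000)
after link 3: o_3 = (0.6340, -5.5622, 7.0000)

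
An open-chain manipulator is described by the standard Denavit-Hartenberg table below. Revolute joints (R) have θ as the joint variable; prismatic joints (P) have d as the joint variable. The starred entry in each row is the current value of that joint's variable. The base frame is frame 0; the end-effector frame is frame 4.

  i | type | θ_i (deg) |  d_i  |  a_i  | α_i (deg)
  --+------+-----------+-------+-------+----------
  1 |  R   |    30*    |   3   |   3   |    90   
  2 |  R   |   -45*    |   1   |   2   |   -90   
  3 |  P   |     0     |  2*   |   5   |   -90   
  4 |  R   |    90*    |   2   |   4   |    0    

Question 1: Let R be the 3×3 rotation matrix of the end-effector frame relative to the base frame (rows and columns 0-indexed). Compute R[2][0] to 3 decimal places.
-0.707

End-effector x-axis (col 0 of R) = (-0.6124,-0.3536,-0.7071)
R[2][0] = -0.7071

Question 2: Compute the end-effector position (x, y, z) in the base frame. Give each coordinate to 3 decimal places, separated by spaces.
after link 1: o_1 = (2.5981, 1.5000, 3.0000)
after link 2: o_2 = (4.3228, 1.3411, 1.5858)
after link 3: o_3 = (8.6094, 3.8160, -0.5355)
after link 4: o_4 = (5.1599, 4.1338, -3.3640)

5.160 4.134 -3.364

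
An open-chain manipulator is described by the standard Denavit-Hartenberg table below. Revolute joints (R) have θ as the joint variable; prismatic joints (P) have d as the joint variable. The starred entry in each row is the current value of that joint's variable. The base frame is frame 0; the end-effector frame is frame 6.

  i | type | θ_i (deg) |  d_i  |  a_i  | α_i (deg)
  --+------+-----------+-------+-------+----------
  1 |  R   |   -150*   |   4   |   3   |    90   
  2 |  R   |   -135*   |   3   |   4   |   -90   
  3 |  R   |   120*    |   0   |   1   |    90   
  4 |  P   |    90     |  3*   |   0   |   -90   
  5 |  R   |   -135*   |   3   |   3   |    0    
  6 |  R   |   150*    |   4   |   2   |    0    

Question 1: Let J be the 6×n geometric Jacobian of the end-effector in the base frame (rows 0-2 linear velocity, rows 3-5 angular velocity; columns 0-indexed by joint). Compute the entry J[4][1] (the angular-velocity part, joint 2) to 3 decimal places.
0.866

axis z_1 = (-0.5000,0.8660,0.0000); lever o_n−o_1 = (3.8969,9.0561,-7.6349)
cross product → J_v[:, 1] = (-6.6121,-3.8175,-7.9029)
J_ω[:, 1] = z_1
entry J[4][1] = 0.8660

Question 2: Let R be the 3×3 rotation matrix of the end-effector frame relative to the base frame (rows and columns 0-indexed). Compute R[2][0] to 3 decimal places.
End-effector x-axis (col 0 of R) = (-0.7935,-0.3087,-0.5245)
R[2][0] = -0.5245

-0.525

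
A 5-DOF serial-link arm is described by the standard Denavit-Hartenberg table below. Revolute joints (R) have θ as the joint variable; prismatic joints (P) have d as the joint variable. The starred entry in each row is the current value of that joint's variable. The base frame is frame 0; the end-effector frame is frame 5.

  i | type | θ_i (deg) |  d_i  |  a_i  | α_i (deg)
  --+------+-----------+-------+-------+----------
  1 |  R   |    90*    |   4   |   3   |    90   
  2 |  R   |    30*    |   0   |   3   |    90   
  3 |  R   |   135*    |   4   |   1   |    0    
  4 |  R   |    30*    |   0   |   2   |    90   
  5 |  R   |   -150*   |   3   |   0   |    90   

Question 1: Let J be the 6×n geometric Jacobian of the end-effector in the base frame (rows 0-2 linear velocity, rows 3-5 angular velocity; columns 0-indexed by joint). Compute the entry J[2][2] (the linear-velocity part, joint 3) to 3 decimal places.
-2.061

axis z_2 = (0.0000,0.5000,-0.8660); lever o_n−o_2 = (4.1225,0.3870,-4.3954)
cross product → J_v[:, 2] = (-1.8625,-3.5702,-2.0613)
J_ω[:, 2] = z_2
entry J[2][2] = -2.0613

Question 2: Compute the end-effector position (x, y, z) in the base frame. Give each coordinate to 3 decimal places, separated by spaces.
4.123 5.985 1.105

after link 1: o_1 = (0.0000, 3.0000, 4.0000)
after link 2: o_2 = (0.0000, 5.5981, 5.5000)
after link 3: o_3 = (0.7071, 6.9857, 1.6823)
after link 4: o_4 = (1.2247, 5.3127, 0.7164)
after link 5: o_5 = (4.1225, 5.9851, 1.1046)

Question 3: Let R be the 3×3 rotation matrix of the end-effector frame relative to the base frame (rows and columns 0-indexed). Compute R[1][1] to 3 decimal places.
End-effector y-axis (col 1 of R) = (0.9659,0.2241,0.1294)
R[1][1] = 0.2241

0.224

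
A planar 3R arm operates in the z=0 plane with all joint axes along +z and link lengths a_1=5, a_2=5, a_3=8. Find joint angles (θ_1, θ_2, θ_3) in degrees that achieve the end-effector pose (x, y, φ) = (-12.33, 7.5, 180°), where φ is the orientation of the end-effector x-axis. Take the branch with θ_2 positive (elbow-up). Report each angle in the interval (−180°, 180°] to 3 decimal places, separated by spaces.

89.999 60.001 30.000

wrist centre = target − a_3·(cos φ, sin φ) = (-4.3300, 7.5000)
cos θ_2 = (74.9989−5²−5²)/(2·5·5) = 0.5000; θ_2 = 60.0015° (elbow-up)
β = atan2(7.5000,-4.3300) = 119.9993°; ψ = atan2(4.3302,7.4999) = 30.0007°
θ_1 = β − ψ = 89.9985°
θ_3 = φ − θ_1 − θ_2 = 30.0000° (wrapped to (-180°,180°])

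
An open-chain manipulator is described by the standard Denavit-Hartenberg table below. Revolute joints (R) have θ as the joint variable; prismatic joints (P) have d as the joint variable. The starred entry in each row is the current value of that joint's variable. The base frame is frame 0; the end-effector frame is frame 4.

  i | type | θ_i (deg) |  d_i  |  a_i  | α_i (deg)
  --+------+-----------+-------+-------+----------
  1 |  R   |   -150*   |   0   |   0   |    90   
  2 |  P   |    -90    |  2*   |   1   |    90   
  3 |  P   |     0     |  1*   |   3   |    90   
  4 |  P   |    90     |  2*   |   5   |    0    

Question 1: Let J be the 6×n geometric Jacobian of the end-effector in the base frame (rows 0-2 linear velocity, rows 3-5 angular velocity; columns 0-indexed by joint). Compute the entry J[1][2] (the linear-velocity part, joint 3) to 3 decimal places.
prismatic axis z_2 = (0.8660,0.5000,-0.0000)
J_v[:, 2] = z_2; J_ω[:, 2] = (0,0,0)
entry J[1][2] = 0.5000

0.500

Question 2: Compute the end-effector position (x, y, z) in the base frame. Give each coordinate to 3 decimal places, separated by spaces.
5.196 3.000 -4.000

after link 1: o_1 = (0.0000, 0.0000, 0.0000)
after link 2: o_2 = (-1.0000, 1.7321, -1.0000)
after link 3: o_3 = (-0.1340, 2.2321, -4.0000)
after link 4: o_4 = (5.1962, 3.0000, -4.0000)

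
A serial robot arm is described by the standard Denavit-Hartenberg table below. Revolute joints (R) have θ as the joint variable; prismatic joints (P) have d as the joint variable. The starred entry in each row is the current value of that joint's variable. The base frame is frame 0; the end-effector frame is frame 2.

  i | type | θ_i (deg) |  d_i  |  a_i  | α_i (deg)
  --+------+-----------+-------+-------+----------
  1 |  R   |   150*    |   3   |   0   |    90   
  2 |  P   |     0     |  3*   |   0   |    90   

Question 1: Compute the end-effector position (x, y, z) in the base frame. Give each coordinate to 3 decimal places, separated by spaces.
1.500 2.598 3.000

after link 1: o_1 = (0.0000, 0.0000, 3.0000)
after link 2: o_2 = (1.5000, 2.5981, 3.0000)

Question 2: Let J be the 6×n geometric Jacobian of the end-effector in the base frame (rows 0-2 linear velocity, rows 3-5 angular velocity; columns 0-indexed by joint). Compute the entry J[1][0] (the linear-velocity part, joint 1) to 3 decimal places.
axis z_0 = ẑ; lever o_n−o_0 = (1.5000,2.5981,3.0000)
cross product → J_v[:, 0] = (-2.5981,1.5000,0.0000)
J_ω[:, 0] = z_0
entry J[1][0] = 1.5000

1.500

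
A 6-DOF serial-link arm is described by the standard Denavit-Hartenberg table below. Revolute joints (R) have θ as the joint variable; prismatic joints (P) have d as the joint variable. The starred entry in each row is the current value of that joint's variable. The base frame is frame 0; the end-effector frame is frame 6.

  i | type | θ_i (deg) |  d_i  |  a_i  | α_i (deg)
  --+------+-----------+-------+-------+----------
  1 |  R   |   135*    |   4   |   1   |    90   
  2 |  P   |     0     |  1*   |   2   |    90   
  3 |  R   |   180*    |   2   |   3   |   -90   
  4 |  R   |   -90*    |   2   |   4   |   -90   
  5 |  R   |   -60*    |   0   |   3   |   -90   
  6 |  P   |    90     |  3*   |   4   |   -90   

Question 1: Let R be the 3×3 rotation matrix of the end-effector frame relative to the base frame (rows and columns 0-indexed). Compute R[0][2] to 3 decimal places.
End-effector z-axis (col 2 of R) = (0.6124,0.6124,0.5000)
R[0][2] = 0.6124

0.612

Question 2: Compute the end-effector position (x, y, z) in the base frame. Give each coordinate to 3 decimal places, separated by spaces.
after link 1: o_1 = (-0.7071, 0.7071, 4.0000)
after link 2: o_2 = (-1.4142, 2.8284, 4.0000)
after link 3: o_3 = (0.7071, 0.7071, 2.0000)
after link 4: o_4 = (-0.7071, -0.7071, -2.0000)
after link 5: o_5 = (-2.5442, -2.5442, -3.5000)
after link 6: o_6 = (-4.3120, 1.3449, -6.0981)

-4.312 1.345 -6.098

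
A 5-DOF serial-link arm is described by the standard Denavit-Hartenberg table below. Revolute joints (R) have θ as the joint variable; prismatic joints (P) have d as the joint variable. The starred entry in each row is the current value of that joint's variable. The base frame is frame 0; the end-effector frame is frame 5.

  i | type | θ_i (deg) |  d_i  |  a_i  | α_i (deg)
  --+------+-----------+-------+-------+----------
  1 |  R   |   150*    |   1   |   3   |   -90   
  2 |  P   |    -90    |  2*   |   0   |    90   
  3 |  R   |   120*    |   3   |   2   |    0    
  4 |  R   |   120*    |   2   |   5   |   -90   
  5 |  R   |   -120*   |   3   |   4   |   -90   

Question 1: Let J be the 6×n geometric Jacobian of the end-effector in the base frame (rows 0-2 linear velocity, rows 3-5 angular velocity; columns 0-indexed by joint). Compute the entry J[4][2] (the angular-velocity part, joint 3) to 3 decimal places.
-0.500

axis z_2 = (0.8660,-0.5000,0.0000); lever o_n−o_2 = (8.5131,-2.1830,0.0981)
cross product → J_v[:, 2] = (-0.0490,-0.0849,2.3660)
J_ω[:, 2] = z_2
entry J[4][2] = -0.5000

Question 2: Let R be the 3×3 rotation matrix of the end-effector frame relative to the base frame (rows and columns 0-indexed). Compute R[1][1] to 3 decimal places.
End-effector y-axis (col 1 of R) = (-0.2500,-0.4330,-0.8660)
R[1][1] = -0.4330

-0.433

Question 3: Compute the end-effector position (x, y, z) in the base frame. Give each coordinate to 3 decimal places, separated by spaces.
after link 1: o_1 = (-2.5981, 1.5000, 1.0000)
after link 2: o_2 = (-3.5981, -0.2321, 1.0000)
after link 3: o_3 = (-1.8660, -3.2321, 0.0000)
after link 4: o_4 = (2.0311, -0.4821, -2.5000)
after link 5: o_5 = (4.9151, -2.4151, 1.0981)

4.915 -2.415 1.098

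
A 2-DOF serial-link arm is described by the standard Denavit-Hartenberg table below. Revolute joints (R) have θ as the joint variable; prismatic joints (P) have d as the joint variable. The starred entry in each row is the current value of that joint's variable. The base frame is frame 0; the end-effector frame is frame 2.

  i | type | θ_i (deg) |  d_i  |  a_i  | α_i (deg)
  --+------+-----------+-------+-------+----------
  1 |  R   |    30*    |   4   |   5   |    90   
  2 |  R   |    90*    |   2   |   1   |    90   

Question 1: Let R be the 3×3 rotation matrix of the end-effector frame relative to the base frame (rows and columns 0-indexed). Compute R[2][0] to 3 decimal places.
End-effector x-axis (col 0 of R) = (0.0000,0.0000,1.0000)
R[2][0] = 1.0000

1.000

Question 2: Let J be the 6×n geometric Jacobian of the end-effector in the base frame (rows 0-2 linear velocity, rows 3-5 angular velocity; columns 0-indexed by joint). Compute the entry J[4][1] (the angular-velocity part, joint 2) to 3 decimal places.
axis z_1 = (0.5000,-0.8660,0.0000); lever o_n−o_1 = (1.0000,-1.7321,1.0000)
cross product → J_v[:, 1] = (-0.8660,-0.5000,0.0000)
J_ω[:, 1] = z_1
entry J[4][1] = -0.8660

-0.866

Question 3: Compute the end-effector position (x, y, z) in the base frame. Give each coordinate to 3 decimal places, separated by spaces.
after link 1: o_1 = (4.3301, 2.5000, 4.0000)
after link 2: o_2 = (5.3301, 0.7679, 5.0000)

5.330 0.768 5.000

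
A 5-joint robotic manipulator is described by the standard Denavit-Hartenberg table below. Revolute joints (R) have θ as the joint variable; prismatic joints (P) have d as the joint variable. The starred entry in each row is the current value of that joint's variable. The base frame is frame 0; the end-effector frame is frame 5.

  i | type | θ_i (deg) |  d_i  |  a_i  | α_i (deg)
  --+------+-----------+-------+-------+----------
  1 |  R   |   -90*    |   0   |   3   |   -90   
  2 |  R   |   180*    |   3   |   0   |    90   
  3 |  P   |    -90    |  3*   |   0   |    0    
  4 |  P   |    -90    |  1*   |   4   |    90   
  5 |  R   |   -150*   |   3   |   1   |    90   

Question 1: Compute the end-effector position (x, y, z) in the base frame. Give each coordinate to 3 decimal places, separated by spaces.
6.000 -6.134 -3.500

after link 1: o_1 = (0.0000, -3.0000, 0.0000)
after link 2: o_2 = (3.0000, -3.0000, 0.0000)
after link 3: o_3 = (3.0000, -3.0000, -3.0000)
after link 4: o_4 = (3.0000, -7.0000, -4.0000)
after link 5: o_5 = (6.0000, -6.1340, -3.5000)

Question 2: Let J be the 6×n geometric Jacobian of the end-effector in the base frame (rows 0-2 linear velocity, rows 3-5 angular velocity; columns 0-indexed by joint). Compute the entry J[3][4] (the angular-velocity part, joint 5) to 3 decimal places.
1.000

axis z_4 = (1.0000,-0.0000,0.0000); lever o_n−o_4 = (3.0000,0.8660,0.5000)
cross product → J_v[:, 4] = (-0.0000,-0.5000,0.8660)
J_ω[:, 4] = z_4
entry J[3][4] = 1.0000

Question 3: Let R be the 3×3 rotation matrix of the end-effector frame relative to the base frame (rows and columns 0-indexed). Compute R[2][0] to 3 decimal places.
End-effector x-axis (col 0 of R) = (0.0000,0.8660,0.5000)
R[2][0] = 0.5000

0.500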